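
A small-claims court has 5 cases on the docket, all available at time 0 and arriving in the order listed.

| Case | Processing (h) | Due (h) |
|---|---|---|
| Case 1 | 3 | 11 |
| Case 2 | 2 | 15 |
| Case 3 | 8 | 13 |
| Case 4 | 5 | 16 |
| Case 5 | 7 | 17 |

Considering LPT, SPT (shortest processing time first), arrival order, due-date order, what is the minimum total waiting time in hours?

LPT (decreasing processing time): Case 3 Case 5 Case 4 Case 1 Case 2.
Case 3: waits 0, runs 0→8
Case 5: waits 8, runs 8→15
Case 4: waits 15, runs 15→20
Case 1: waits 20, runs 20→23
Case 2: waits 23, runs 23→25
Sum = 0+8+15+20+23 = 66.
SPT (increasing processing time): Case 2 Case 1 Case 4 Case 5 Case 3.
Case 2: waits 0, runs 0→2
Case 1: waits 2, runs 2→5
Case 4: waits 5, runs 5→10
Case 5: waits 10, runs 10→17
Case 3: waits 17, runs 17→25
Sum = 0+2+5+10+17 = 34.
FIFO (arrival order): Case 1 Case 2 Case 3 Case 4 Case 5.
Case 1: waits 0, runs 0→3
Case 2: waits 3, runs 3→5
Case 3: waits 5, runs 5→13
Case 4: waits 13, runs 13→18
Case 5: waits 18, runs 18→25
Sum = 0+3+5+13+18 = 39.
EDD (increasing due date): Case 1 Case 3 Case 2 Case 4 Case 5.
Case 1: waits 0, runs 0→3
Case 3: waits 3, runs 3→11
Case 2: waits 11, runs 11→13
Case 4: waits 13, runs 13→18
Case 5: waits 18, runs 18→25
Sum = 0+3+11+13+18 = 45.
LPT 66, SPT 34, FIFO 39, EDD 45 → minimum 34.

34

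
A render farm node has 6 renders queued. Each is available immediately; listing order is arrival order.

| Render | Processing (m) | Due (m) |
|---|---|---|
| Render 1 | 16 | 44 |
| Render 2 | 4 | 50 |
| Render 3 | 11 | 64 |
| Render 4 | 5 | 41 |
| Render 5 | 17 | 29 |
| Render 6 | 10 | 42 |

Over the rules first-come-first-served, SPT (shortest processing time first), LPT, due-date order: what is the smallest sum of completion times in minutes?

171

FIFO (arrival order): Render 1 Render 2 Render 3 Render 4 Render 5 Render 6.
Render 1: 0→16
Render 2: 16→20
Render 3: 20→31
Render 4: 31→36
Render 5: 36→53
Render 6: 53→63
Sum = 16+20+31+36+53+63 = 219.
SPT (increasing processing time): Render 2 Render 4 Render 6 Render 3 Render 1 Render 5.
Render 2: 0→4
Render 4: 4→9
Render 6: 9→19
Render 3: 19→30
Render 1: 30→46
Render 5: 46→63
Sum = 4+9+19+30+46+63 = 171.
LPT (decreasing processing time): Render 5 Render 1 Render 3 Render 6 Render 4 Render 2.
Render 5: 0→17
Render 1: 17→33
Render 3: 33→44
Render 6: 44→54
Render 4: 54→59
Render 2: 59→63
Sum = 17+33+44+54+59+63 = 270.
EDD (increasing due date): Render 5 Render 4 Render 6 Render 1 Render 2 Render 3.
Render 5: 0→17
Render 4: 17→22
Render 6: 22→32
Render 1: 32→48
Render 2: 48→52
Render 3: 52→63
Sum = 17+22+32+48+52+63 = 234.
FIFO 219, SPT 171, LPT 270, EDD 234 → minimum 171.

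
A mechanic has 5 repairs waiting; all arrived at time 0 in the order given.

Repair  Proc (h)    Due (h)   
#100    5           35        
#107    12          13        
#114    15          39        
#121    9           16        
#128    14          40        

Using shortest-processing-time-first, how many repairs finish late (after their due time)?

SPT (increasing processing time): #100 #121 #107 #128 #114.
#100: 0→5, due 35, tardiness 0
#121: 5→14, due 16, tardiness 0
#107: 14→26, due 13, tardiness 13
#128: 26→40, due 40, tardiness 0
#114: 40→55, due 39, tardiness 16
Late repairs: 2.

2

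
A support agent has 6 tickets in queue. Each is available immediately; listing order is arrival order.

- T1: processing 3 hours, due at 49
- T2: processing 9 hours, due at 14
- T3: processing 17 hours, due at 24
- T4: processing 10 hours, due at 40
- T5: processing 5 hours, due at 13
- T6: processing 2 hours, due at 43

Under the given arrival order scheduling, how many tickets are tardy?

FIFO (arrival order): T1 T2 T3 T4 T5 T6.
T1: 0→3, due 49, tardiness 0
T2: 3→12, due 14, tardiness 0
T3: 12→29, due 24, tardiness 5
T4: 29→39, due 40, tardiness 0
T5: 39→44, due 13, tardiness 31
T6: 44→46, due 43, tardiness 3
Late tickets: 3.

3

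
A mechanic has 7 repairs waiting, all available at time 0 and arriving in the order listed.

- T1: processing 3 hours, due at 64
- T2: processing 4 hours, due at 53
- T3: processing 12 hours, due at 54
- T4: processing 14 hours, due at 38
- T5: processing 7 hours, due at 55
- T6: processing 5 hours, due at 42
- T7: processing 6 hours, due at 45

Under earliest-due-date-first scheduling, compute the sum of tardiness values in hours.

0

EDD (increasing due date): T4 T6 T7 T2 T3 T5 T1.
T4: 0→14, due 38, tardiness 0
T6: 14→19, due 42, tardiness 0
T7: 19→25, due 45, tardiness 0
T2: 25→29, due 53, tardiness 0
T3: 29→41, due 54, tardiness 0
T5: 41→48, due 55, tardiness 0
T1: 48→51, due 64, tardiness 0
Sum = 0+0+0+0+0+0+0 = 0.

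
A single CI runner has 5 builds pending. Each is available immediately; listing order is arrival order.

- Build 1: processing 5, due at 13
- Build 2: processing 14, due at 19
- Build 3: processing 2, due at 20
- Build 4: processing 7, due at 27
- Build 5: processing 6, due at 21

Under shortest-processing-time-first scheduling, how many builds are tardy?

1

SPT (increasing processing time): Build 3 Build 1 Build 5 Build 4 Build 2.
Build 3: 0→2, due 20, tardiness 0
Build 1: 2→7, due 13, tardiness 0
Build 5: 7→13, due 21, tardiness 0
Build 4: 13→20, due 27, tardiness 0
Build 2: 20→34, due 19, tardiness 15
Late builds: 1.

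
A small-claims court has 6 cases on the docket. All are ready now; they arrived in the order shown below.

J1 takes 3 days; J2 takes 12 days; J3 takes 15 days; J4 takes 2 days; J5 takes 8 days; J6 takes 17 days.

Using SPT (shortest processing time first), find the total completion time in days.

SPT (increasing processing time): J4 J1 J5 J2 J3 J6.
J4: 0→2
J1: 2→5
J5: 5→13
J2: 13→25
J3: 25→40
J6: 40→57
Sum = 2+5+13+25+40+57 = 142.

142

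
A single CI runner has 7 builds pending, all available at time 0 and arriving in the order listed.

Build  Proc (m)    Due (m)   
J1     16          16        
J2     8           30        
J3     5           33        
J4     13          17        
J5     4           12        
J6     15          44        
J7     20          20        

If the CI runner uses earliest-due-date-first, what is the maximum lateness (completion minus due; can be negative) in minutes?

37

EDD (increasing due date): J5 J1 J4 J7 J2 J3 J6.
J5: 0→4, due 12, lateness -8
J1: 4→20, due 16, lateness 4
J4: 20→33, due 17, lateness 16
J7: 33→53, due 20, lateness 33
J2: 53→61, due 30, lateness 31
J3: 61→66, due 33, lateness 33
J6: 66→81, due 44, lateness 37
Maximum = 37.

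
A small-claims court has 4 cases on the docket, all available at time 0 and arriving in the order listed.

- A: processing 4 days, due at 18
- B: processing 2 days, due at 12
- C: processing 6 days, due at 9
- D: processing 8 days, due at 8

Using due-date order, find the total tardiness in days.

EDD (increasing due date): D C B A.
D: 0→8, due 8, tardiness 0
C: 8→14, due 9, tardiness 5
B: 14→16, due 12, tardiness 4
A: 16→20, due 18, tardiness 2
Sum = 0+5+4+2 = 11.

11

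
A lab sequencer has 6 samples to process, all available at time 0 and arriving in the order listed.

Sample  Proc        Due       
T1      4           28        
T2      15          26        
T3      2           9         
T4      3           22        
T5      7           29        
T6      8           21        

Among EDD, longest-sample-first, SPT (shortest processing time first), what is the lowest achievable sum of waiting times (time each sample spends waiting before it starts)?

56

EDD (increasing due date): T3 T6 T4 T2 T1 T5.
T3: waits 0, runs 0→2
T6: waits 2, runs 2→10
T4: waits 10, runs 10→13
T2: waits 13, runs 13→28
T1: waits 28, runs 28→32
T5: waits 32, runs 32→39
Sum = 0+2+10+13+28+32 = 85.
LPT (decreasing processing time): T2 T6 T5 T1 T4 T3.
T2: waits 0, runs 0→15
T6: waits 15, runs 15→23
T5: waits 23, runs 23→30
T1: waits 30, runs 30→34
T4: waits 34, runs 34→37
T3: waits 37, runs 37→39
Sum = 0+15+23+30+34+37 = 139.
SPT (increasing processing time): T3 T4 T1 T5 T6 T2.
T3: waits 0, runs 0→2
T4: waits 2, runs 2→5
T1: waits 5, runs 5→9
T5: waits 9, runs 9→16
T6: waits 16, runs 16→24
T2: waits 24, runs 24→39
Sum = 0+2+5+9+16+24 = 56.
EDD 85, LPT 139, SPT 56 → minimum 56.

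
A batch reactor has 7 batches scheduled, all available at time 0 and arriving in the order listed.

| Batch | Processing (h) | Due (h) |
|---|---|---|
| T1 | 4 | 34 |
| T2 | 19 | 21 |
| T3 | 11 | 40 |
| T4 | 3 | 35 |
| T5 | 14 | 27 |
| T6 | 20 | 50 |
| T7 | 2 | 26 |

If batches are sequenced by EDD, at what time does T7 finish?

21

EDD (increasing due date): T2 T7 T5 T1 T4 T3 T6.
T2: 0→19
T7: 19→21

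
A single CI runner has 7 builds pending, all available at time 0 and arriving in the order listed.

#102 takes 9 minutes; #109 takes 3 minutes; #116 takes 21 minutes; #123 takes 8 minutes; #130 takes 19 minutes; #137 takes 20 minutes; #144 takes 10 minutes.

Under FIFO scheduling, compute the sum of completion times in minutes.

325

FIFO (arrival order): #102 #109 #116 #123 #130 #137 #144.
#102: 0→9
#109: 9→12
#116: 12→33
#123: 33→41
#130: 41→60
#137: 60→80
#144: 80→90
Sum = 9+12+33+41+60+80+90 = 325.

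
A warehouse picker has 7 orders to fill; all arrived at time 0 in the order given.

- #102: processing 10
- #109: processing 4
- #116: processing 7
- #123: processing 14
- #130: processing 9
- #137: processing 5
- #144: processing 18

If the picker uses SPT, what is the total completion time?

205

SPT (increasing processing time): #109 #137 #116 #130 #102 #123 #144.
#109: 0→4
#137: 4→9
#116: 9→16
#130: 16→25
#102: 25→35
#123: 35→49
#144: 49→67
Sum = 4+9+16+25+35+49+67 = 205.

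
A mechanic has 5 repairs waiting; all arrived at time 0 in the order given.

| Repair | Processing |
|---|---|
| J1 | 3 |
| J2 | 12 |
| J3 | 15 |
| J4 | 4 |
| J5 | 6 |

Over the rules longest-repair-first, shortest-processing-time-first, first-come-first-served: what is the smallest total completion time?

LPT (decreasing processing time): J3 J2 J5 J4 J1.
J3: 0→15
J2: 15→27
J5: 27→33
J4: 33→37
J1: 37→40
Sum = 15+27+33+37+40 = 152.
SPT (increasing processing time): J1 J4 J5 J2 J3.
J1: 0→3
J4: 3→7
J5: 7→13
J2: 13→25
J3: 25→40
Sum = 3+7+13+25+40 = 88.
FIFO (arrival order): J1 J2 J3 J4 J5.
J1: 0→3
J2: 3→15
J3: 15→30
J4: 30→34
J5: 34→40
Sum = 3+15+30+34+40 = 122.
LPT 152, SPT 88, FIFO 122 → minimum 88.

88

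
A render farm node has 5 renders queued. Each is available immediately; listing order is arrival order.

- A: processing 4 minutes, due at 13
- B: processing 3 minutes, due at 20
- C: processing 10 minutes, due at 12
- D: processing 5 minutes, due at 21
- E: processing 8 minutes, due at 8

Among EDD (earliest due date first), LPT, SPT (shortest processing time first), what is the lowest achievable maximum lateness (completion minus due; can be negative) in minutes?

9

EDD (increasing due date): E C A B D.
E: 0→8, due 8, lateness 0
C: 8→18, due 12, lateness 6
A: 18→22, due 13, lateness 9
B: 22→25, due 20, lateness 5
D: 25→30, due 21, lateness 9
Maximum = 9.
LPT (decreasing processing time): C E D A B.
C: 0→10, due 12, lateness -2
E: 10→18, due 8, lateness 10
D: 18→23, due 21, lateness 2
A: 23→27, due 13, lateness 14
B: 27→30, due 20, lateness 10
Maximum = 14.
SPT (increasing processing time): B A D E C.
B: 0→3, due 20, lateness -17
A: 3→7, due 13, lateness -6
D: 7→12, due 21, lateness -9
E: 12→20, due 8, lateness 12
C: 20→30, due 12, lateness 18
Maximum = 18.
EDD 9, LPT 14, SPT 18 → minimum 9.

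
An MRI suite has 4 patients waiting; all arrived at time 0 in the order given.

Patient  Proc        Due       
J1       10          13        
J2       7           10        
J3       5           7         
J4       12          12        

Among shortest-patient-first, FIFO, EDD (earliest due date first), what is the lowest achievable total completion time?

SPT (increasing processing time): J3 J2 J1 J4.
J3: 0→5
J2: 5→12
J1: 12→22
J4: 22→34
Sum = 5+12+22+34 = 73.
FIFO (arrival order): J1 J2 J3 J4.
J1: 0→10
J2: 10→17
J3: 17→22
J4: 22→34
Sum = 10+17+22+34 = 83.
EDD (increasing due date): J3 J2 J4 J1.
J3: 0→5
J2: 5→12
J4: 12→24
J1: 24→34
Sum = 5+12+24+34 = 75.
SPT 73, FIFO 83, EDD 75 → minimum 73.

73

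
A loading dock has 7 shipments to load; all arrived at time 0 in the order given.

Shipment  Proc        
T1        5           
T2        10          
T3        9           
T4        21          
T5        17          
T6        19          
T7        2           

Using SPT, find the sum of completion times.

SPT (increasing processing time): T7 T1 T3 T2 T5 T6 T4.
T7: 0→2
T1: 2→7
T3: 7→16
T2: 16→26
T5: 26→43
T6: 43→62
T4: 62→83
Sum = 2+7+16+26+43+62+83 = 239.

239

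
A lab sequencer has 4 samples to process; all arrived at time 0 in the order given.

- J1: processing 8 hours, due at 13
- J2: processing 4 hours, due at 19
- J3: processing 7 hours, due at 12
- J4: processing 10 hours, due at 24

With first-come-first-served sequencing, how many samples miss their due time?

2

FIFO (arrival order): J1 J2 J3 J4.
J1: 0→8, due 13, tardiness 0
J2: 8→12, due 19, tardiness 0
J3: 12→19, due 12, tardiness 7
J4: 19→29, due 24, tardiness 5
Late samples: 2.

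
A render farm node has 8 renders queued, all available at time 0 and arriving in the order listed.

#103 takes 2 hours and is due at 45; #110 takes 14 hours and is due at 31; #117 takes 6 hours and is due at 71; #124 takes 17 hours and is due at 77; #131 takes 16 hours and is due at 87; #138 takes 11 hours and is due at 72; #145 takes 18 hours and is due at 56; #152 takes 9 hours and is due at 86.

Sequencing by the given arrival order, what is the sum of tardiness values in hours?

35

FIFO (arrival order): #103 #110 #117 #124 #131 #138 #145 #152.
#103: 0→2, due 45, tardiness 0
#110: 2→16, due 31, tardiness 0
#117: 16→22, due 71, tardiness 0
#124: 22→39, due 77, tardiness 0
#131: 39→55, due 87, tardiness 0
#138: 55→66, due 72, tardiness 0
#145: 66→84, due 56, tardiness 28
#152: 84→93, due 86, tardiness 7
Sum = 0+0+0+0+0+0+28+7 = 35.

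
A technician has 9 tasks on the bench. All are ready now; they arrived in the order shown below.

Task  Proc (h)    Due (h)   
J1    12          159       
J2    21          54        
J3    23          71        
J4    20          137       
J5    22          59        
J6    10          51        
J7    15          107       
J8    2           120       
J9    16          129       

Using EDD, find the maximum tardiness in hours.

5

EDD (increasing due date): J6 J2 J5 J3 J7 J8 J9 J4 J1.
J6: 0→10, due 51, tardiness 0
J2: 10→31, due 54, tardiness 0
J5: 31→53, due 59, tardiness 0
J3: 53→76, due 71, tardiness 5
J7: 76→91, due 107, tardiness 0
J8: 91→93, due 120, tardiness 0
J9: 93→109, due 129, tardiness 0
J4: 109→129, due 137, tardiness 0
J1: 129→141, due 159, tardiness 0
Maximum = 5.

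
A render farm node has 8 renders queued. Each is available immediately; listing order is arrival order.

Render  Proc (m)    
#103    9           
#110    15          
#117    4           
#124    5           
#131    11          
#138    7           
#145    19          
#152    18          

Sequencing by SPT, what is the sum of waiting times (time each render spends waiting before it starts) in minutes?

SPT (increasing processing time): #117 #124 #138 #103 #131 #110 #152 #145.
#117: waits 0, runs 0→4
#124: waits 4, runs 4→9
#138: waits 9, runs 9→16
#103: waits 16, runs 16→25
#131: waits 25, runs 25→36
#110: waits 36, runs 36→51
#152: waits 51, runs 51→69
#145: waits 69, runs 69→88
Sum = 0+4+9+16+25+36+51+69 = 210.

210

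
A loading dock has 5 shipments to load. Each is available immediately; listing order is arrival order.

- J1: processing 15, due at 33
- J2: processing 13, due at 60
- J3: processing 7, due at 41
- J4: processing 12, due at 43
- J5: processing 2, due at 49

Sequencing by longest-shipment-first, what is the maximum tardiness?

LPT (decreasing processing time): J1 J2 J4 J3 J5.
J1: 0→15, due 33, tardiness 0
J2: 15→28, due 60, tardiness 0
J4: 28→40, due 43, tardiness 0
J3: 40→47, due 41, tardiness 6
J5: 47→49, due 49, tardiness 0
Maximum = 6.

6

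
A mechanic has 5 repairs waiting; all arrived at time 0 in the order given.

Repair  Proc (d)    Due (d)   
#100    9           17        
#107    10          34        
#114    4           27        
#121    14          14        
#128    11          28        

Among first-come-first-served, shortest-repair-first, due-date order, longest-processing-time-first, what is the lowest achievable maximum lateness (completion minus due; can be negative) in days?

FIFO (arrival order): #100 #107 #114 #121 #128.
#100: 0→9, due 17, lateness -8
#107: 9→19, due 34, lateness -15
#114: 19→23, due 27, lateness -4
#121: 23→37, due 14, lateness 23
#128: 37→48, due 28, lateness 20
Maximum = 23.
SPT (increasing processing time): #114 #100 #107 #128 #121.
#114: 0→4, due 27, lateness -23
#100: 4→13, due 17, lateness -4
#107: 13→23, due 34, lateness -11
#128: 23→34, due 28, lateness 6
#121: 34→48, due 14, lateness 34
Maximum = 34.
EDD (increasing due date): #121 #100 #114 #128 #107.
#121: 0→14, due 14, lateness 0
#100: 14→23, due 17, lateness 6
#114: 23→27, due 27, lateness 0
#128: 27→38, due 28, lateness 10
#107: 38→48, due 34, lateness 14
Maximum = 14.
LPT (decreasing processing time): #121 #128 #107 #100 #114.
#121: 0→14, due 14, lateness 0
#128: 14→25, due 28, lateness -3
#107: 25→35, due 34, lateness 1
#100: 35→44, due 17, lateness 27
#114: 44→48, due 27, lateness 21
Maximum = 27.
FIFO 23, SPT 34, EDD 14, LPT 27 → minimum 14.

14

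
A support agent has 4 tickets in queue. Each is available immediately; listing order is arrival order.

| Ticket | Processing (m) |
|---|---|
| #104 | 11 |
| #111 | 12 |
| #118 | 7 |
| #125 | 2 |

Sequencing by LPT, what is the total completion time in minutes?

LPT (decreasing processing time): #111 #104 #118 #125.
#111: 0→12
#104: 12→23
#118: 23→30
#125: 30→32
Sum = 12+23+30+32 = 97.

97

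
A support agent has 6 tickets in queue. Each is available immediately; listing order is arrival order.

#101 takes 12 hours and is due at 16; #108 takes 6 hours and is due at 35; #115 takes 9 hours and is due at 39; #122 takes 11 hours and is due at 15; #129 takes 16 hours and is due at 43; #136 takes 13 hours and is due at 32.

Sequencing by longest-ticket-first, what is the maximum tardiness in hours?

LPT (decreasing processing time): #129 #136 #101 #122 #115 #108.
#129: 0→16, due 43, tardiness 0
#136: 16→29, due 32, tardiness 0
#101: 29→41, due 16, tardiness 25
#122: 41→52, due 15, tardiness 37
#115: 52→61, due 39, tardiness 22
#108: 61→67, due 35, tardiness 32
Maximum = 37.

37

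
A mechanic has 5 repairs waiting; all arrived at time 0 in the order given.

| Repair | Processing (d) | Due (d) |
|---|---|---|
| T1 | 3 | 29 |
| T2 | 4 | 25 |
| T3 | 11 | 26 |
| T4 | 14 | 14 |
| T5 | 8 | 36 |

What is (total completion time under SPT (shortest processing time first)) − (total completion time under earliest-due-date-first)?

SPT (increasing processing time): T1 T2 T5 T3 T4.
T1: 0→3
T2: 3→7
T5: 7→15
T3: 15→26
T4: 26→40
Sum = 3+7+15+26+40 = 91.
EDD (increasing due date): T4 T2 T3 T1 T5.
T4: 0→14
T2: 14→18
T3: 18→29
T1: 29→32
T5: 32→40
Sum = 14+18+29+32+40 = 133.
Difference = 91 − 133 = -42.

-42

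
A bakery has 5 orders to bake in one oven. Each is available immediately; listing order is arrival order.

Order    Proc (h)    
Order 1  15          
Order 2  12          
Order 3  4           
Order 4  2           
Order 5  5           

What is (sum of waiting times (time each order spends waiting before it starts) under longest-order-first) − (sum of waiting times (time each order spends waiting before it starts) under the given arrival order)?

LPT (decreasing processing time): Order 1 Order 2 Order 5 Order 3 Order 4.
Order 1: waits 0, runs 0→15
Order 2: waits 15, runs 15→27
Order 5: waits 27, runs 27→32
Order 3: waits 32, runs 32→36
Order 4: waits 36, runs 36→38
Sum = 0+15+27+32+36 = 110.
FIFO (arrival order): Order 1 Order 2 Order 3 Order 4 Order 5.
Order 1: waits 0, runs 0→15
Order 2: waits 15, runs 15→27
Order 3: waits 27, runs 27→31
Order 4: waits 31, runs 31→33
Order 5: waits 33, runs 33→38
Sum = 0+15+27+31+33 = 106.
Difference = 110 − 106 = 4.

4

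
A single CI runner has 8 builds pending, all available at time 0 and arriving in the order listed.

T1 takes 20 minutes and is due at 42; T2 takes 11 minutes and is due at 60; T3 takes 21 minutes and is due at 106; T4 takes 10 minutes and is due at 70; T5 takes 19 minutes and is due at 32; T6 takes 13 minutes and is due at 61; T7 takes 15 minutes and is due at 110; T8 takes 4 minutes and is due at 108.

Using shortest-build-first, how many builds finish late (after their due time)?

3

SPT (increasing processing time): T8 T4 T2 T6 T7 T5 T1 T3.
T8: 0→4, due 108, tardiness 0
T4: 4→14, due 70, tardiness 0
T2: 14→25, due 60, tardiness 0
T6: 25→38, due 61, tardiness 0
T7: 38→53, due 110, tardiness 0
T5: 53→72, due 32, tardiness 40
T1: 72→92, due 42, tardiness 50
T3: 92→113, due 106, tardiness 7
Late builds: 3.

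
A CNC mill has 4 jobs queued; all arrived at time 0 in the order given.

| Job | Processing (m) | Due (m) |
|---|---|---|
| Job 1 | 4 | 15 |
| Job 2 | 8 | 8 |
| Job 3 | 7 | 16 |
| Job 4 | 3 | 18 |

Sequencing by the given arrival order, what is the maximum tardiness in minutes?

FIFO (arrival order): Job 1 Job 2 Job 3 Job 4.
Job 1: 0→4, due 15, tardiness 0
Job 2: 4→12, due 8, tardiness 4
Job 3: 12→19, due 16, tardiness 3
Job 4: 19→22, due 18, tardiness 4
Maximum = 4.

4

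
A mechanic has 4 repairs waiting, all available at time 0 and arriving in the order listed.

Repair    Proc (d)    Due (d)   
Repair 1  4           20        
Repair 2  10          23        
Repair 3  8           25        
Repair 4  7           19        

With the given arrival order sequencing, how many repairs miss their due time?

1

FIFO (arrival order): Repair 1 Repair 2 Repair 3 Repair 4.
Repair 1: 0→4, due 20, tardiness 0
Repair 2: 4→14, due 23, tardiness 0
Repair 3: 14→22, due 25, tardiness 0
Repair 4: 22→29, due 19, tardiness 10
Late repairs: 1.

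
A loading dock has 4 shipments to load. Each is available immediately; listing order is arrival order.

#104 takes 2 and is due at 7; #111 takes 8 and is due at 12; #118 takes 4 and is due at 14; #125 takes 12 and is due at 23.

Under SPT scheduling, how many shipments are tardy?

2

SPT (increasing processing time): #104 #118 #111 #125.
#104: 0→2, due 7, tardiness 0
#118: 2→6, due 14, tardiness 0
#111: 6→14, due 12, tardiness 2
#125: 14→26, due 23, tardiness 3
Late shipments: 2.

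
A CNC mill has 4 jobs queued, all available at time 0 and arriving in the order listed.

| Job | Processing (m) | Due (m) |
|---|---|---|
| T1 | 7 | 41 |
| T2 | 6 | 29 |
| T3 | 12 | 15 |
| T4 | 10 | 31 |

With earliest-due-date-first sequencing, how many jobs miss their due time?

EDD (increasing due date): T3 T2 T4 T1.
T3: 0→12, due 15, tardiness 0
T2: 12→18, due 29, tardiness 0
T4: 18→28, due 31, tardiness 0
T1: 28→35, due 41, tardiness 0
Late jobs: 0.

0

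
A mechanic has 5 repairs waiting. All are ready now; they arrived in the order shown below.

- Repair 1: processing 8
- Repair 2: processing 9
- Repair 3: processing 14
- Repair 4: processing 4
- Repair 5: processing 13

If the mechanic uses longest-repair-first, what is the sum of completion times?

169

LPT (decreasing processing time): Repair 3 Repair 5 Repair 2 Repair 1 Repair 4.
Repair 3: 0→14
Repair 5: 14→27
Repair 2: 27→36
Repair 1: 36→44
Repair 4: 44→48
Sum = 14+27+36+44+48 = 169.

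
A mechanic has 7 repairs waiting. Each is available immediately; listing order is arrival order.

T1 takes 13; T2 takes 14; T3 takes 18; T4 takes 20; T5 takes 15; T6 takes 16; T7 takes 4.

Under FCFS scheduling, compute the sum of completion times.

426

FIFO (arrival order): T1 T2 T3 T4 T5 T6 T7.
T1: 0→13
T2: 13→27
T3: 27→45
T4: 45→65
T5: 65→80
T6: 80→96
T7: 96→100
Sum = 13+27+45+65+80+96+100 = 426.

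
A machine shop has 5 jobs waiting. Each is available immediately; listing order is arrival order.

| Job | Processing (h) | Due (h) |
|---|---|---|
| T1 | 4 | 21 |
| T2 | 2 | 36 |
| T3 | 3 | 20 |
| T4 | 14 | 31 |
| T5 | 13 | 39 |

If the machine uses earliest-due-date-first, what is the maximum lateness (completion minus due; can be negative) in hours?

EDD (increasing due date): T3 T1 T4 T2 T5.
T3: 0→3, due 20, lateness -17
T1: 3→7, due 21, lateness -14
T4: 7→21, due 31, lateness -10
T2: 21→23, due 36, lateness -13
T5: 23→36, due 39, lateness -3
Maximum = -3.

-3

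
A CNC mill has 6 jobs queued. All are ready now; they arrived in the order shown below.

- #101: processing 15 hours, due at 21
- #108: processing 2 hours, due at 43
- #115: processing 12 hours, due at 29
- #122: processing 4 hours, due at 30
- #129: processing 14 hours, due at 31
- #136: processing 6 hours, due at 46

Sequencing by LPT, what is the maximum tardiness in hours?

21

LPT (decreasing processing time): #101 #129 #115 #136 #122 #108.
#101: 0→15, due 21, tardiness 0
#129: 15→29, due 31, tardiness 0
#115: 29→41, due 29, tardiness 12
#136: 41→47, due 46, tardiness 1
#122: 47→51, due 30, tardiness 21
#108: 51→53, due 43, tardiness 10
Maximum = 21.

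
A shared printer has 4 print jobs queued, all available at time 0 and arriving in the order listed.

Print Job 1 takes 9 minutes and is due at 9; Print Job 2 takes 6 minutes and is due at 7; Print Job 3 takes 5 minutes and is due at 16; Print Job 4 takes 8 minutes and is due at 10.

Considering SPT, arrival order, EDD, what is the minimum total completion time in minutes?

SPT (increasing processing time): Print Job 3 Print Job 2 Print Job 4 Print Job 1.
Print Job 3: 0→5
Print Job 2: 5→11
Print Job 4: 11→19
Print Job 1: 19→28
Sum = 5+11+19+28 = 63.
FIFO (arrival order): Print Job 1 Print Job 2 Print Job 3 Print Job 4.
Print Job 1: 0→9
Print Job 2: 9→15
Print Job 3: 15→20
Print Job 4: 20→28
Sum = 9+15+20+28 = 72.
EDD (increasing due date): Print Job 2 Print Job 1 Print Job 4 Print Job 3.
Print Job 2: 0→6
Print Job 1: 6→15
Print Job 4: 15→23
Print Job 3: 23→28
Sum = 6+15+23+28 = 72.
SPT 63, FIFO 72, EDD 72 → minimum 63.

63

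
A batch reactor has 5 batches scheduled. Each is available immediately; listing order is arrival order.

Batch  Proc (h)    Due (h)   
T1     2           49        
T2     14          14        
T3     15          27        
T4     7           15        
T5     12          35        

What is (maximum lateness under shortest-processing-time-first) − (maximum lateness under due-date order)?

SPT (increasing processing time): T1 T4 T5 T2 T3.
T1: 0→2, due 49, lateness -47
T4: 2→9, due 15, lateness -6
T5: 9→21, due 35, lateness -14
T2: 21→35, due 14, lateness 21
T3: 35→50, due 27, lateness 23
Maximum = 23.
EDD (increasing due date): T2 T4 T3 T5 T1.
T2: 0→14, due 14, lateness 0
T4: 14→21, due 15, lateness 6
T3: 21→36, due 27, lateness 9
T5: 36→48, due 35, lateness 13
T1: 48→50, due 49, lateness 1
Maximum = 13.
Difference = 23 − 13 = 10.

10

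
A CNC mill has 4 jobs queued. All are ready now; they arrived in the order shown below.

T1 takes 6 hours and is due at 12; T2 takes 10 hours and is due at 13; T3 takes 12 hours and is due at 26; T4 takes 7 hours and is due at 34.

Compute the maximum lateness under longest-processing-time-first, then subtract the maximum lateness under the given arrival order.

LPT (decreasing processing time): T3 T2 T4 T1.
T3: 0→12, due 26, lateness -14
T2: 12→22, due 13, lateness 9
T4: 22→29, due 34, lateness -5
T1: 29→35, due 12, lateness 23
Maximum = 23.
FIFO (arrival order): T1 T2 T3 T4.
T1: 0→6, due 12, lateness -6
T2: 6→16, due 13, lateness 3
T3: 16→28, due 26, lateness 2
T4: 28→35, due 34, lateness 1
Maximum = 3.
Difference = 23 − 3 = 20.

20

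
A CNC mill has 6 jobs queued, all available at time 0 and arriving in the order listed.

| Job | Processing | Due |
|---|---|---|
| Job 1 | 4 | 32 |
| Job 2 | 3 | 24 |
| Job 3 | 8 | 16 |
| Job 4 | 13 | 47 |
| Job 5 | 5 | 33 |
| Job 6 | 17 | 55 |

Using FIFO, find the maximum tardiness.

FIFO (arrival order): Job 1 Job 2 Job 3 Job 4 Job 5 Job 6.
Job 1: 0→4, due 32, tardiness 0
Job 2: 4→7, due 24, tardiness 0
Job 3: 7→15, due 16, tardiness 0
Job 4: 15→28, due 47, tardiness 0
Job 5: 28→33, due 33, tardiness 0
Job 6: 33→50, due 55, tardiness 0
Maximum = 0.

0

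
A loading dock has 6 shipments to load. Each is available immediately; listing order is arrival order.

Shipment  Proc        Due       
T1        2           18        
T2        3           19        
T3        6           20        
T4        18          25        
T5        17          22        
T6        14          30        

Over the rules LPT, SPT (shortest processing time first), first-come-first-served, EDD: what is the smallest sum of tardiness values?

LPT (decreasing processing time): T4 T5 T6 T3 T2 T1.
T4: 0→18, due 25, tardiness 0
T5: 18→35, due 22, tardiness 13
T6: 35→49, due 30, tardiness 19
T3: 49→55, due 20, tardiness 35
T2: 55→58, due 19, tardiness 39
T1: 58→60, due 18, tardiness 42
Sum = 0+13+19+35+39+42 = 148.
SPT (increasing processing time): T1 T2 T3 T6 T5 T4.
T1: 0→2, due 18, tardiness 0
T2: 2→5, due 19, tardiness 0
T3: 5→11, due 20, tardiness 0
T6: 11→25, due 30, tardiness 0
T5: 25→42, due 22, tardiness 20
T4: 42→60, due 25, tardiness 35
Sum = 0+0+0+0+20+35 = 55.
FIFO (arrival order): T1 T2 T3 T4 T5 T6.
T1: 0→2, due 18, tardiness 0
T2: 2→5, due 19, tardiness 0
T3: 5→11, due 20, tardiness 0
T4: 11→29, due 25, tardiness 4
T5: 29→46, due 22, tardiness 24
T6: 46→60, due 30, tardiness 30
Sum = 0+0+0+4+24+30 = 58.
EDD (increasing due date): T1 T2 T3 T5 T4 T6.
T1: 0→2, due 18, tardiness 0
T2: 2→5, due 19, tardiness 0
T3: 5→11, due 20, tardiness 0
T5: 11→28, due 22, tardiness 6
T4: 28→46, due 25, tardiness 21
T6: 46→60, due 30, tardiness 30
Sum = 0+0+0+6+21+30 = 57.
LPT 148, SPT 55, FIFO 58, EDD 57 → minimum 55.

55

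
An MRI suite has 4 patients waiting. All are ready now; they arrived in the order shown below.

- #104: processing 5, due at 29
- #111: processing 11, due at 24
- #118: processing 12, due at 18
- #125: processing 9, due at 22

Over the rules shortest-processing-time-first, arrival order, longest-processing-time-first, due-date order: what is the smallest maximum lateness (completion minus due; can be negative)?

SPT (increasing processing time): #104 #125 #111 #118.
#104: 0→5, due 29, lateness -24
#125: 5→14, due 22, lateness -8
#111: 14→25, due 24, lateness 1
#118: 25→37, due 18, lateness 19
Maximum = 19.
FIFO (arrival order): #104 #111 #118 #125.
#104: 0→5, due 29, lateness -24
#111: 5→16, due 24, lateness -8
#118: 16→28, due 18, lateness 10
#125: 28→37, due 22, lateness 15
Maximum = 15.
LPT (decreasing processing time): #118 #111 #125 #104.
#118: 0→12, due 18, lateness -6
#111: 12→23, due 24, lateness -1
#125: 23→32, due 22, lateness 10
#104: 32→37, due 29, lateness 8
Maximum = 10.
EDD (increasing due date): #118 #125 #111 #104.
#118: 0→12, due 18, lateness -6
#125: 12→21, due 22, lateness -1
#111: 21→32, due 24, lateness 8
#104: 32→37, due 29, lateness 8
Maximum = 8.
SPT 19, FIFO 15, LPT 10, EDD 8 → minimum 8.

8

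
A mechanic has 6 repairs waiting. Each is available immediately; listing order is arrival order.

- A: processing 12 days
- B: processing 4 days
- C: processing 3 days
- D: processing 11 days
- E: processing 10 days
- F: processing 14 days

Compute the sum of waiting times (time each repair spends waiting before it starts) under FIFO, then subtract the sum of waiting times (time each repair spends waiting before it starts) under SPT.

FIFO (arrival order): A B C D E F.
A: waits 0, runs 0→12
B: waits 12, runs 12→16
C: waits 16, runs 16→19
D: waits 19, runs 19→30
E: waits 30, runs 30→40
F: waits 40, runs 40→54
Sum = 0+12+16+19+30+40 = 117.
SPT (increasing processing time): C B E D A F.
C: waits 0, runs 0→3
B: waits 3, runs 3→7
E: waits 7, runs 7→17
D: waits 17, runs 17→28
A: waits 28, runs 28→40
F: waits 40, runs 40→54
Sum = 0+3+7+17+28+40 = 95.
Difference = 117 − 95 = 22.

22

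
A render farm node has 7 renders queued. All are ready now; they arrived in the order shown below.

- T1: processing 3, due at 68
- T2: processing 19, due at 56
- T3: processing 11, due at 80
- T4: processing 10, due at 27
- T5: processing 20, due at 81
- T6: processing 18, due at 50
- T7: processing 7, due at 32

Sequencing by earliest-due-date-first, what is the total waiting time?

EDD (increasing due date): T4 T7 T6 T2 T1 T3 T5.
T4: waits 0, runs 0→10
T7: waits 10, runs 10→17
T6: waits 17, runs 17→35
T2: waits 35, runs 35→54
T1: waits 54, runs 54→57
T3: waits 57, runs 57→68
T5: waits 68, runs 68→88
Sum = 0+10+17+35+54+57+68 = 241.

241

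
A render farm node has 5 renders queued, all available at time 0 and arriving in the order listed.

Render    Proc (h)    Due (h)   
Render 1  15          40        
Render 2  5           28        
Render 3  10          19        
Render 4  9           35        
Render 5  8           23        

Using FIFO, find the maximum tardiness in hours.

FIFO (arrival order): Render 1 Render 2 Render 3 Render 4 Render 5.
Render 1: 0→15, due 40, tardiness 0
Render 2: 15→20, due 28, tardiness 0
Render 3: 20→30, due 19, tardiness 11
Render 4: 30→39, due 35, tardiness 4
Render 5: 39→47, due 23, tardiness 24
Maximum = 24.

24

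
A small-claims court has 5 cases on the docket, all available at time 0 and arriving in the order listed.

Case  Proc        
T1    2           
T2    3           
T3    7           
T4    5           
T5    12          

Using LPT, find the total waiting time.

82

LPT (decreasing processing time): T5 T3 T4 T2 T1.
T5: waits 0, runs 0→12
T3: waits 12, runs 12→19
T4: waits 19, runs 19→24
T2: waits 24, runs 24→27
T1: waits 27, runs 27→29
Sum = 0+12+19+24+27 = 82.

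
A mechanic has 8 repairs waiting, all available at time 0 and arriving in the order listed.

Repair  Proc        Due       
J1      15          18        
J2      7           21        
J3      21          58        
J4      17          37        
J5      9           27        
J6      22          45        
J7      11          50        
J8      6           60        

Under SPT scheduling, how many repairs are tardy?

4

SPT (increasing processing time): J8 J2 J5 J7 J1 J4 J3 J6.
J8: 0→6, due 60, tardiness 0
J2: 6→13, due 21, tardiness 0
J5: 13→22, due 27, tardiness 0
J7: 22→33, due 50, tardiness 0
J1: 33→48, due 18, tardiness 30
J4: 48→65, due 37, tardiness 28
J3: 65→86, due 58, tardiness 28
J6: 86→108, due 45, tardiness 63
Late repairs: 4.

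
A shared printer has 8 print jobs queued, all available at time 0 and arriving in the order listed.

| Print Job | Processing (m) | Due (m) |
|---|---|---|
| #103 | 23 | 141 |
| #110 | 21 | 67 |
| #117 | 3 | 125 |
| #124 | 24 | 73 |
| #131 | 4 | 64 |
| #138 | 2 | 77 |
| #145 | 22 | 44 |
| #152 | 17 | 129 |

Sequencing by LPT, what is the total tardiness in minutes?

LPT (decreasing processing time): #124 #103 #145 #110 #152 #131 #117 #138.
#124: 0→24, due 73, tardiness 0
#103: 24→47, due 141, tardiness 0
#145: 47→69, due 44, tardiness 25
#110: 69→90, due 67, tardiness 23
#152: 90→107, due 129, tardiness 0
#131: 107→111, due 64, tardiness 47
#117: 111→114, due 125, tardiness 0
#138: 114→116, due 77, tardiness 39
Sum = 0+0+25+23+0+47+0+39 = 134.

134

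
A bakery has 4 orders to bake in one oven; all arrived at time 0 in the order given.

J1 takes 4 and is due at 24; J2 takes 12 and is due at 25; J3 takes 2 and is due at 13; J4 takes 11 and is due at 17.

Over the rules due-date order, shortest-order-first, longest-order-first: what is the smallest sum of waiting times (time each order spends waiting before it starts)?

25

EDD (increasing due date): J3 J4 J1 J2.
J3: waits 0, runs 0→2
J4: waits 2, runs 2→13
J1: waits 13, runs 13→17
J2: waits 17, runs 17→29
Sum = 0+2+13+17 = 32.
SPT (increasing processing time): J3 J1 J4 J2.
J3: waits 0, runs 0→2
J1: waits 2, runs 2→6
J4: waits 6, runs 6→17
J2: waits 17, runs 17→29
Sum = 0+2+6+17 = 25.
LPT (decreasing processing time): J2 J4 J1 J3.
J2: waits 0, runs 0→12
J4: waits 12, runs 12→23
J1: waits 23, runs 23→27
J3: waits 27, runs 27→29
Sum = 0+12+23+27 = 62.
EDD 32, SPT 25, LPT 62 → minimum 25.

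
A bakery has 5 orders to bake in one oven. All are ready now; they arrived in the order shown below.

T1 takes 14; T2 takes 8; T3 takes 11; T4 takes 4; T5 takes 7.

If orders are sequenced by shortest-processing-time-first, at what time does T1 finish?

44

SPT (increasing processing time): T4 T5 T2 T3 T1.
T4: 0→4
T5: 4→11
T2: 11→19
T3: 19→30
T1: 30→44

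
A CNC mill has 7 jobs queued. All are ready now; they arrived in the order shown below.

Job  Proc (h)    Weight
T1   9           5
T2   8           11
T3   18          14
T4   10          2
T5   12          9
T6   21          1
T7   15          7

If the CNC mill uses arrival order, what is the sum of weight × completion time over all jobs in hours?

2054

FIFO (arrival order): T1 T2 T3 T4 T5 T6 T7.
T1: finishes 9, weight 5, w·C = 45
T2: finishes 17, weight 11, w·C = 187
T3: finishes 35, weight 14, w·C = 490
T4: finishes 45, weight 2, w·C = 90
T5: finishes 57, weight 9, w·C = 513
T6: finishes 78, weight 1, w·C = 78
T7: finishes 93, weight 7, w·C = 651
Sum = 45+187+490+90+513+78+651 = 2054.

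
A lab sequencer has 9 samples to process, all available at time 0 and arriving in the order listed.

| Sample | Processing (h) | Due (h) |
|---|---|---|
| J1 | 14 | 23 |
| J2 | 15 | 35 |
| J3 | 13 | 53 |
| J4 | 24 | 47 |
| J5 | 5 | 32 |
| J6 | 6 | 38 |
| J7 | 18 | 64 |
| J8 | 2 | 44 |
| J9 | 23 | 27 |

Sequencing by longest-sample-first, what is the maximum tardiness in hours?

86

LPT (decreasing processing time): J4 J9 J7 J2 J1 J3 J6 J5 J8.
J4: 0→24, due 47, tardiness 0
J9: 24→47, due 27, tardiness 20
J7: 47→65, due 64, tardiness 1
J2: 65→80, due 35, tardiness 45
J1: 80→94, due 23, tardiness 71
J3: 94→107, due 53, tardiness 54
J6: 107→113, due 38, tardiness 75
J5: 113→118, due 32, tardiness 86
J8: 118→120, due 44, tardiness 76
Maximum = 86.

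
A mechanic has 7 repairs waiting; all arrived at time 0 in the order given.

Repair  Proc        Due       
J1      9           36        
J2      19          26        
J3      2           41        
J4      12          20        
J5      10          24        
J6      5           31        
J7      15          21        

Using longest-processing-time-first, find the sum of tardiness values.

170

LPT (decreasing processing time): J2 J7 J4 J5 J1 J6 J3.
J2: 0→19, due 26, tardiness 0
J7: 19→34, due 21, tardiness 13
J4: 34→46, due 20, tardiness 26
J5: 46→56, due 24, tardiness 32
J1: 56→65, due 36, tardiness 29
J6: 65→70, due 31, tardiness 39
J3: 70→72, due 41, tardiness 31
Sum = 0+13+26+32+29+39+31 = 170.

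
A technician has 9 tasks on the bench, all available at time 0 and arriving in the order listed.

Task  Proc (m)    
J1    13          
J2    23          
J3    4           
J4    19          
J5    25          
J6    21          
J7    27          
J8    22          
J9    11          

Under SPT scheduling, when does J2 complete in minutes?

113

SPT (increasing processing time): J3 J9 J1 J4 J6 J8 J2 J5 J7.
J3: 0→4
J9: 4→15
J1: 15→28
J4: 28→47
J6: 47→68
J8: 68→90
J2: 90→113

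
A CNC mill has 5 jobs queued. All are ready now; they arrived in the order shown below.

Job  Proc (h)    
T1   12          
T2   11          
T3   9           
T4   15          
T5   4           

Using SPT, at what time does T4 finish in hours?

51

SPT (increasing processing time): T5 T3 T2 T1 T4.
T5: 0→4
T3: 4→13
T2: 13→24
T1: 24→36
T4: 36→51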